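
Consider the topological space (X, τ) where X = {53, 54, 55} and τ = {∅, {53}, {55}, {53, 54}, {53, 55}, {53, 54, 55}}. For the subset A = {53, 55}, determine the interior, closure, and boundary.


int(A) = {53, 55}, cl(A) = {53, 54, 55}, ∂A = {54}.

Closed sets in (X, τ) are complements of opens:
  closed(X, τ) = {∅, {54}, {55}, {53, 54}, {54, 55}, {53, 54, 55}}.
int(A) = ⋃ {U ∈ τ : U ⊆ A}. Opens contained in A: ∅, {53}, {55}, {53, 55}.
Taking the union of these: int(A) = {53, 55}.
cl(A) = ⋂ {C closed : A ⊆ C}. Closed sets containing A: {53, 54, 55}.
Intersecting these: cl(A) = {53, 54, 55}.
∂A = cl(A) ∖ int(A) = {53, 54, 55} ∖ {53, 55} = {54}.


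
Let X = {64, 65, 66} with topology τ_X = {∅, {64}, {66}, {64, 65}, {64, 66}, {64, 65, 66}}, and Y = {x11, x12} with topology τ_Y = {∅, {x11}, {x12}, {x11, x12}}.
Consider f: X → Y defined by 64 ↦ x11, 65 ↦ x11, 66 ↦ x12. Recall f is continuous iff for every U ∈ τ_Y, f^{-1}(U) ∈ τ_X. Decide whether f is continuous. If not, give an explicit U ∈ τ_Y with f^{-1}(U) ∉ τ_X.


f IS continuous.

Compute f^{-1}(U) for each U ∈ τ_Y:
  U = ∅: f^{-1}(U) = ∅ ∈ τ_X ✓.
  U = {x11}: f^{-1}(U) = {64, 65} ∈ τ_X ✓.
  U = {x12}: f^{-1}(U) = {66} ∈ τ_X ✓.
  U = {x11, x12}: f^{-1}(U) = {64, 65, 66} ∈ τ_X ✓.
Every preimage lies in τ_X, so f IS continuous.


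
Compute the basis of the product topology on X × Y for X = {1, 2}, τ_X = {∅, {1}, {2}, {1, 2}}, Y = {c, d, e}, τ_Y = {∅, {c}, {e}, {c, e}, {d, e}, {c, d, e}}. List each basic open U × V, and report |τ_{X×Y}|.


Basis B = {∅ × ∅, {1} × {c}, {1} × {e}, {2} × {c}, {2} × {e}, {1} × {c, e}, {1, 2} × {c}, {1} × {d, e}, {1, 2} × {e}, {2} × {c, e}, {2} × {d, e}, {1} × {c, d, e}, {2} × {c, d, e}, {1, 2} × {c, e}, {1, 2} × {d, e}, {1, 2} × {c, d, e}}; |τ_{X×Y}| = 36.

Enumerate products U × V with U ∈ τ_X, V ∈ τ_Y (deduplicated):
  ∅ × ∅ = {} (∅)
  {1} × {c} = {(1,c)}
  {1} × {e} = {(1,e)}
  {2} × {c} = {(2,c)}
  {2} × {e} = {(2,e)}
  {1} × {c, e} = {(1,c), (1,e)}
  {1, 2} × {c} = {(1,c), (2,c)}
  {1} × {d, e} = {(1,d), (1,e)}
  {1, 2} × {e} = {(1,e), (2,e)}
  {2} × {c, e} = {(2,c), (2,e)}
  {2} × {d, e} = {(2,d), (2,e)}
  {1} × {c, d, e} = {(1,c), (1,d), (1,e)}
  {2} × {c, d, e} = {(2,c), (2,d), (2,e)}
  {1, 2} × {c, e} = {(1,c), (1,e), (2,c), (2,e)}
  {1, 2} × {d, e} = {(1,d), (1,e), (2,d), (2,e)}
  {1, 2} × {c, d, e} = {(1,c), (1,d), (1,e), (2,c), (2,d), (2,e)}
These 16 distinct sets form the basis B.
Close under arbitrary unions to get τ_{X×Y}; counting gives |τ_{X×Y}| = 36.


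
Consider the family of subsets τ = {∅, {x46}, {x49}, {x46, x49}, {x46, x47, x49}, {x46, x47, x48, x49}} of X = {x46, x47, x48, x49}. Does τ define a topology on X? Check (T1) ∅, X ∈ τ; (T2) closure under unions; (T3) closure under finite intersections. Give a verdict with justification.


τ IS a topology on X.

Axiom (T1): ∅ ∈ τ? Yes; X ∈ τ? Yes.
Axiom (T2/T3): check pairwise unions and intersections of members of τ.
All pairwise intersections and unions checked — each lies in τ. Therefore τ satisfies (T1), (T2), (T3): it IS a topology on X.


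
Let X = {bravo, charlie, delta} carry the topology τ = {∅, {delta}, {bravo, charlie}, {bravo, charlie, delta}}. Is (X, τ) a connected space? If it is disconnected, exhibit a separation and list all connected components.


(X, τ) is disconnected; components = [{delta}, {bravo, charlie}].

Find clopen sets (U ∈ τ with X ∖ U ∈ τ):
  U = ∅, X ∖ U = {bravo, charlie, delta} — both open, so U is clopen.
  U = {delta}, X ∖ U = {bravo, charlie} — both open, so U is clopen.
  U = {bravo, charlie}, X ∖ U = {delta} — both open, so U is clopen.
  U = {bravo, charlie, delta}, X ∖ U = ∅ — both open, so U is clopen.
Nontrivial clopen(s) exist: e.g. {bravo, charlie}. So (X, τ) is disconnected.
Compute connected components by grouping points that agree on all clopens:
  component: {delta}
  component: {bravo, charlie}


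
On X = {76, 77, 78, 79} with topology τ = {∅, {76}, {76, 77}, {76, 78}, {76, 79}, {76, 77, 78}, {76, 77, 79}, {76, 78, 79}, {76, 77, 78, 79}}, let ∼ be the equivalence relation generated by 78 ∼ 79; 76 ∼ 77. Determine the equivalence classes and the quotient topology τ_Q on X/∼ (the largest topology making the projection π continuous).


X/∼ = {[76=77], [78=79]}; |τ_Q| = 3.

Equivalence classes: [76=77], [78=79].
Quotient map π: X → X/∼ sends 76 ↦ [76=77], 77 ↦ [76=77], 78 ↦ [78=79], 79 ↦ [78=79].
For each subset V ⊆ X/∼, compute π^{-1}(V) ⊆ X and check whether π^{-1}(V) ∈ τ. V is open in τ_Q iff π^{-1}(V) ∈ τ.
  V = {}: π^{-1}(V) = ∅ ∈ τ ✓.
  V = {[76=77]}: π^{-1}(V) = {76, 77} ∈ τ ✓.
  V = {[78=79]}: π^{-1}(V) = {78, 79} ∉ τ ✗.
  V = {[76=77], [78=79]}: π^{-1}(V) = {76, 77, 78, 79} ∈ τ ✓.
Open sets in the quotient: τ_Q = {{}, {[76=77]}, {[76=77], [78=79]}} (3 elements).


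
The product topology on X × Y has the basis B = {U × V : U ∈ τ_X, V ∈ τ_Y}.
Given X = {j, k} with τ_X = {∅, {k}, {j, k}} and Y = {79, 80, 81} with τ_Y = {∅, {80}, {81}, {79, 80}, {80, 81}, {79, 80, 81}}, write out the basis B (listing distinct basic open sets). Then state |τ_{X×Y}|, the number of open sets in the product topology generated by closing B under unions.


Basis B = {∅ × ∅, {k} × {80}, {k} × {81}, {j, k} × {80}, {j, k} × {81}, {k} × {79, 80}, {k} × {80, 81}, {k} × {79, 80, 81}, {j, k} × {79, 80}, {j, k} × {80, 81}, {j, k} × {79, 80, 81}}; |τ_{X×Y}| = 18.

Enumerate products U × V with U ∈ τ_X, V ∈ τ_Y (deduplicated):
  ∅ × ∅ = {} (∅)
  {k} × {80} = {(k,80)}
  {k} × {81} = {(k,81)}
  {j, k} × {80} = {(j,80), (k,80)}
  {j, k} × {81} = {(j,81), (k,81)}
  {k} × {79, 80} = {(k,79), (k,80)}
  {k} × {80, 81} = {(k,80), (k,81)}
  {k} × {79, 80, 81} = {(k,79), (k,80), (k,81)}
  {j, k} × {79, 80} = {(j,79), (j,80), (k,79), (k,80)}
  {j, k} × {80, 81} = {(j,80), (j,81), (k,80), (k,81)}
  {j, k} × {79, 80, 81} = {(j,79), (j,80), (j,81), (k,79), (k,80), (k,81)}
These 11 distinct sets form the basis B.
Close under arbitrary unions to get τ_{X×Y}; counting gives |τ_{X×Y}| = 18.


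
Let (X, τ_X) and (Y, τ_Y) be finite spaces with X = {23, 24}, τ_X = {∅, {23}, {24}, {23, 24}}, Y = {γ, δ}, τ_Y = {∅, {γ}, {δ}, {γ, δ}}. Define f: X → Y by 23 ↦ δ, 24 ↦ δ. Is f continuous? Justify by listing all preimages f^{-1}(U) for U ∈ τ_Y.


f IS continuous.

Compute f^{-1}(U) for each U ∈ τ_Y:
  U = ∅: f^{-1}(U) = ∅ ∈ τ_X ✓.
  U = {γ}: f^{-1}(U) = ∅ ∈ τ_X ✓.
  U = {δ}: f^{-1}(U) = {23, 24} ∈ τ_X ✓.
  U = {γ, δ}: f^{-1}(U) = {23, 24} ∈ τ_X ✓.
Every preimage lies in τ_X, so f IS continuous.


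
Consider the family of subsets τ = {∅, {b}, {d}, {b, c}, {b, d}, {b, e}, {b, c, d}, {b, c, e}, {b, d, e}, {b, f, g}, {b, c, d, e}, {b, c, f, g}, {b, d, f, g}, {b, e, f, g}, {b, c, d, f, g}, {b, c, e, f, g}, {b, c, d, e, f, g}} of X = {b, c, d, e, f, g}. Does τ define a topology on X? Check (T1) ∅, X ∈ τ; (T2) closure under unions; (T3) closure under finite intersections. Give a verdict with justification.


τ is NOT a topology on X.

Axiom (T1): ∅ ∈ τ? Yes; X ∈ τ? Yes.
Axiom (T2/T3): check pairwise unions and intersections of members of τ.
Counterexample for (T2): {d} ∪ {b, e, f, g} = {b, d, e, f, g} ∉ τ. Therefore τ is NOT a topology.


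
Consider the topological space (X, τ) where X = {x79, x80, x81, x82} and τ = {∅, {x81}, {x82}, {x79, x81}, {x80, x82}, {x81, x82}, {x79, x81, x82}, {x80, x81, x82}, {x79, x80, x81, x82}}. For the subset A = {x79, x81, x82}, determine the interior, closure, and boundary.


int(A) = {x79, x81, x82}, cl(A) = {x79, x80, x81, x82}, ∂A = {x80}.

Closed sets in (X, τ) are complements of opens:
  closed(X, τ) = {∅, {x79}, {x80}, {x79, x80}, {x79, x81}, {x80, x82}, {x79, x80, x81}, {x79, x80, x82}, {x79, x80, x81, x82}}.
int(A) = ⋃ {U ∈ τ : U ⊆ A}. Opens contained in A: ∅, {x81}, {x82}, {x79, x81}, {x81, x82}, {x79, x81, x82}.
Taking the union of these: int(A) = {x79, x81, x82}.
cl(A) = ⋂ {C closed : A ⊆ C}. Closed sets containing A: {x79, x80, x81, x82}.
Intersecting these: cl(A) = {x79, x80, x81, x82}.
∂A = cl(A) ∖ int(A) = {x79, x80, x81, x82} ∖ {x79, x81, x82} = {x80}.


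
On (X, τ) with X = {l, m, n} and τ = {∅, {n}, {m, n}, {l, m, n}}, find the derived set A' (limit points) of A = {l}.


A' = ∅

For each x ∈ X, list the open sets U ∈ τ with x ∈ U, then check whether U ∩ (A ∖ {x}) ≠ ∅ for every such U.
  x = l: open {l, m, n} ∋ x has {l, m, n} ∩ (A ∖ {l}) = ∅, so x is NOT a limit point.
  x = m: open {m, n} ∋ x has {m, n} ∩ (A ∖ {m}) = ∅, so x is NOT a limit point.
  x = n: open {n} ∋ x has {n} ∩ (A ∖ {n}) = ∅, so x is NOT a limit point.
Collecting: A' = ∅.


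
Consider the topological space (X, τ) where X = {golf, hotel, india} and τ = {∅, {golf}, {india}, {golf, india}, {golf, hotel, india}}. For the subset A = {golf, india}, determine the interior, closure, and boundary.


int(A) = {golf, india}, cl(A) = {golf, hotel, india}, ∂A = {hotel}.

Closed sets in (X, τ) are complements of opens:
  closed(X, τ) = {∅, {hotel}, {golf, hotel}, {hotel, india}, {golf, hotel, india}}.
int(A) = ⋃ {U ∈ τ : U ⊆ A}. Opens contained in A: ∅, {golf}, {india}, {golf, india}.
Taking the union of these: int(A) = {golf, india}.
cl(A) = ⋂ {C closed : A ⊆ C}. Closed sets containing A: {golf, hotel, india}.
Intersecting these: cl(A) = {golf, hotel, india}.
∂A = cl(A) ∖ int(A) = {golf, hotel, india} ∖ {golf, india} = {hotel}.


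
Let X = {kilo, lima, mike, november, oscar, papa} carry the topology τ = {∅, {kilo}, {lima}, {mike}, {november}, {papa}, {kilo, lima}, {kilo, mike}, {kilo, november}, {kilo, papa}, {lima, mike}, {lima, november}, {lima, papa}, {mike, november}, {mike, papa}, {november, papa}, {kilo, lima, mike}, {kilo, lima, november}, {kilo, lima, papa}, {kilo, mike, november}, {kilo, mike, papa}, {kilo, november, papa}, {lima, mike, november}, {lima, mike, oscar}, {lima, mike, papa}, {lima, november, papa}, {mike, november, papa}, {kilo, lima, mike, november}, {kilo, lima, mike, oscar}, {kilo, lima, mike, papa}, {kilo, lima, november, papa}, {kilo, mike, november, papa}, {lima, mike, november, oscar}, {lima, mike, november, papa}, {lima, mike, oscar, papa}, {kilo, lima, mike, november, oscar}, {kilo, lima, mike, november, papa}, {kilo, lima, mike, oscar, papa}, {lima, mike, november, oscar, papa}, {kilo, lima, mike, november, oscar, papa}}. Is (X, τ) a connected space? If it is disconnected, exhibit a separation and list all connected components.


(X, τ) is disconnected; components = [{kilo}, {november}, {papa}, {lima, mike, oscar}].

Find clopen sets (U ∈ τ with X ∖ U ∈ τ):
  U = ∅, X ∖ U = {kilo, lima, mike, november, oscar, papa} — both open, so U is clopen.
  U = {kilo}, X ∖ U = {lima, mike, november, oscar, papa} — both open, so U is clopen.
  U = {november}, X ∖ U = {kilo, lima, mike, oscar, papa} — both open, so U is clopen.
  U = {papa}, X ∖ U = {kilo, lima, mike, november, oscar} — both open, so U is clopen.
  U = {kilo, november}, X ∖ U = {lima, mike, oscar, papa} — both open, so U is clopen.
  U = {kilo, papa}, X ∖ U = {lima, mike, november, oscar} — both open, so U is clopen.
  U = {november, papa}, X ∖ U = {kilo, lima, mike, oscar} — both open, so U is clopen.
  U = {kilo, november, papa}, X ∖ U = {lima, mike, oscar} — both open, so U is clopen.
  U = {lima, mike, oscar}, X ∖ U = {kilo, november, papa} — both open, so U is clopen.
  U = {kilo, lima, mike, oscar}, X ∖ U = {november, papa} — both open, so U is clopen.
  U = {lima, mike, november, oscar}, X ∖ U = {kilo, papa} — both open, so U is clopen.
  U = {lima, mike, oscar, papa}, X ∖ U = {kilo, november} — both open, so U is clopen.
  U = {kilo, lima, mike, november, oscar}, X ∖ U = {papa} — both open, so U is clopen.
  U = {kilo, lima, mike, oscar, papa}, X ∖ U = {november} — both open, so U is clopen.
  U = {lima, mike, november, oscar, papa}, X ∖ U = {kilo} — both open, so U is clopen.
  U = {kilo, lima, mike, november, oscar, papa}, X ∖ U = ∅ — both open, so U is clopen.
Nontrivial clopen(s) exist: e.g. {lima, mike, november, oscar, papa}. So (X, τ) is disconnected.
Compute connected components by grouping points that agree on all clopens:
  component: {kilo}
  component: {november}
  component: {papa}
  component: {lima, mike, oscar}


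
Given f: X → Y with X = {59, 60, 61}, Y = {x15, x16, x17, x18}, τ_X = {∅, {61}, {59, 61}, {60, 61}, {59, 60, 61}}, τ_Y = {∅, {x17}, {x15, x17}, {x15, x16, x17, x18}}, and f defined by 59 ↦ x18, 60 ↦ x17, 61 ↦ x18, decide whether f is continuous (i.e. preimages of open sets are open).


f is NOT continuous.

Compute f^{-1}(U) for each U ∈ τ_Y:
  U = ∅: f^{-1}(U) = ∅ ∈ τ_X ✓.
  U = {x17}: f^{-1}(U) = {60} ∉ τ_X ✗.
  U = {x15, x17}: f^{-1}(U) = {60} ∉ τ_X ✗.
  U = {x15, x16, x17, x18}: f^{-1}(U) = {59, 60, 61} ∈ τ_X ✓.
Found U = {x17} with f^{-1}(U) = {60} not in τ_X. Therefore f is NOT continuous.


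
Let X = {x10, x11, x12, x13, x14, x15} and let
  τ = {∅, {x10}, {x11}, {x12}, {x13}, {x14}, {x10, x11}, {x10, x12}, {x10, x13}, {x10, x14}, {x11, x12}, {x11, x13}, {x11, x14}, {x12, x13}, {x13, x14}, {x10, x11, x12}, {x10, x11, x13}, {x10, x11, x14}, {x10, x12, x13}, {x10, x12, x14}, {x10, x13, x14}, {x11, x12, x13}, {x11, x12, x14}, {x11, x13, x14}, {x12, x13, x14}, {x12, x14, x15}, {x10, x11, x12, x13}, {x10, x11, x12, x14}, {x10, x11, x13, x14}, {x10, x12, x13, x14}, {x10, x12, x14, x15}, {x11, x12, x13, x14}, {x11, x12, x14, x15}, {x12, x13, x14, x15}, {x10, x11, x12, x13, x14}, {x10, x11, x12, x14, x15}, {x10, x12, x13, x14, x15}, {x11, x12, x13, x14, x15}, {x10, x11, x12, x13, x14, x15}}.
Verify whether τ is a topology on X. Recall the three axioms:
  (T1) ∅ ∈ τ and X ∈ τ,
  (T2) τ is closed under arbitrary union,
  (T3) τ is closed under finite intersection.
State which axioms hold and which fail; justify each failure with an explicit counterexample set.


τ is NOT a topology on X.

Axiom (T1): ∅ ∈ τ? Yes; X ∈ τ? Yes.
Axiom (T2/T3): check pairwise unions and intersections of members of τ.
Counterexample for (T2): {x12} ∪ {x14} = {x12, x14} ∉ τ. Therefore τ is NOT a topology.


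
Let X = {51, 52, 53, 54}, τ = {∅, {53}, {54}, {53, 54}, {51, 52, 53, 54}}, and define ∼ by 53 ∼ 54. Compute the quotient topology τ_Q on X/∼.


X/∼ = {[51], [52], [53=54]}; |τ_Q| = 3.

Equivalence classes: [51], [52], [53=54].
Quotient map π: X → X/∼ sends 51 ↦ [51], 52 ↦ [52], 53 ↦ [53=54], 54 ↦ [53=54].
For each subset V ⊆ X/∼, compute π^{-1}(V) ⊆ X and check whether π^{-1}(V) ∈ τ. V is open in τ_Q iff π^{-1}(V) ∈ τ.
  V = {}: π^{-1}(V) = ∅ ∈ τ ✓.
  V = {[51]}: π^{-1}(V) = {51} ∉ τ ✗.
  V = {[52]}: π^{-1}(V) = {52} ∉ τ ✗.
  V = {[51], [52]}: π^{-1}(V) = {51, 52} ∉ τ ✗.
  V = {[53=54]}: π^{-1}(V) = {53, 54} ∈ τ ✓.
  V = {[51], [53=54]}: π^{-1}(V) = {51, 53, 54} ∉ τ ✗.
  V = {[52], [53=54]}: π^{-1}(V) = {52, 53, 54} ∉ τ ✗.
  V = {[51], [52], [53=54]}: π^{-1}(V) = {51, 52, 53, 54} ∈ τ ✓.
Open sets in the quotient: τ_Q = {{}, {[53=54]}, {[51], [52], [53=54]}} (3 elements).


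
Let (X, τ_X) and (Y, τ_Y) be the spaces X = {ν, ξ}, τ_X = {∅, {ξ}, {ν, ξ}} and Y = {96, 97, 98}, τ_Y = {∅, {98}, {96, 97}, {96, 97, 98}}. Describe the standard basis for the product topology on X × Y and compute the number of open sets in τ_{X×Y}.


Basis B = {∅ × ∅, {ξ} × {98}, {ν, ξ} × {98}, {ξ} × {96, 97}, {ξ} × {96, 97, 98}, {ν, ξ} × {96, 97}, {ν, ξ} × {96, 97, 98}}; |τ_{X×Y}| = 9.

Enumerate products U × V with U ∈ τ_X, V ∈ τ_Y (deduplicated):
  ∅ × ∅ = {} (∅)
  {ξ} × {98} = {(ξ,98)}
  {ν, ξ} × {98} = {(ν,98), (ξ,98)}
  {ξ} × {96, 97} = {(ξ,96), (ξ,97)}
  {ξ} × {96, 97, 98} = {(ξ,96), (ξ,97), (ξ,98)}
  {ν, ξ} × {96, 97} = {(ν,96), (ν,97), (ξ,96), (ξ,97)}
  {ν, ξ} × {96, 97, 98} = {(ν,96), (ν,97), (ν,98), (ξ,96), (ξ,97), (ξ,98)}
These 7 distinct sets form the basis B.
Close under arbitrary unions to get τ_{X×Y}; counting gives |τ_{X×Y}| = 9.


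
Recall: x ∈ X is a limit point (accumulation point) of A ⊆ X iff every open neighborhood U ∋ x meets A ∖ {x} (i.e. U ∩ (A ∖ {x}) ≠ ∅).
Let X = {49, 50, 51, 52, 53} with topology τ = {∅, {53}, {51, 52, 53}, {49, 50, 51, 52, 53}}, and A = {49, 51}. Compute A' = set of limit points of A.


A' = {49, 50, 52}

For each x ∈ X, list the open sets U ∈ τ with x ∈ U, then check whether U ∩ (A ∖ {x}) ≠ ∅ for every such U.
  x = 49: opens ∋ x are {49, 50, 51, 52, 53}; each meets A ∖ {49}, so x IS a limit point.
  x = 50: opens ∋ x are {49, 50, 51, 52, 53}; each meets A ∖ {50}, so x IS a limit point.
  x = 51: open {51, 52, 53} ∋ x has {51, 52, 53} ∩ (A ∖ {51}) = ∅, so x is NOT a limit point.
  x = 52: opens ∋ x are {51, 52, 53}, {49, 50, 51, 52, 53}; each meets A ∖ {52}, so x IS a limit point.
  x = 53: open {53} ∋ x has {53} ∩ (A ∖ {53}) = ∅, so x is NOT a limit point.
Collecting: A' = {49, 50, 52}.


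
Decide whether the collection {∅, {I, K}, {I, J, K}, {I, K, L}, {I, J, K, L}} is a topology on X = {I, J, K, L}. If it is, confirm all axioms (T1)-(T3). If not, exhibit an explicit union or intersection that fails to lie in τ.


τ IS a topology on X.

Axiom (T1): ∅ ∈ τ? Yes; X ∈ τ? Yes.
Axiom (T2/T3): check pairwise unions and intersections of members of τ.
All pairwise intersections and unions checked — each lies in τ. Therefore τ satisfies (T1), (T2), (T3): it IS a topology on X.


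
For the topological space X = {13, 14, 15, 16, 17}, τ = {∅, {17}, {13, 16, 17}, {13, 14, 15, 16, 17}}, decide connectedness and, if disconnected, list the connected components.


(X, τ) is connected.

Find clopen sets (U ∈ τ with X ∖ U ∈ τ):
  U = ∅, X ∖ U = {13, 14, 15, 16, 17} — both open, so U is clopen.
  U = {13, 14, 15, 16, 17}, X ∖ U = ∅ — both open, so U is clopen.
Only trivial clopens (∅ and X) exist, so (X, τ) is connected.
Compute connected components by grouping points that agree on all clopens:
  component: {13, 14, 15, 16, 17}


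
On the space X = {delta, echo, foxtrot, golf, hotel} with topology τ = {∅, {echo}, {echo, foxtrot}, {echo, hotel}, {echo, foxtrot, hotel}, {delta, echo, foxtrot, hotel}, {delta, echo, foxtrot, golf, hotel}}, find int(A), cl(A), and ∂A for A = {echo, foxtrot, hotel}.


int(A) = {echo, foxtrot, hotel}, cl(A) = {delta, echo, foxtrot, golf, hotel}, ∂A = {delta, golf}.

Closed sets in (X, τ) are complements of opens:
  closed(X, τ) = {∅, {golf}, {delta, golf}, {delta, foxtrot, golf}, {delta, golf, hotel}, {delta, foxtrot, golf, hotel}, {delta, echo, foxtrot, golf, hotel}}.
int(A) = ⋃ {U ∈ τ : U ⊆ A}. Opens contained in A: ∅, {echo}, {echo, foxtrot}, {echo, hotel}, {echo, foxtrot, hotel}.
Taking the union of these: int(A) = {echo, foxtrot, hotel}.
cl(A) = ⋂ {C closed : A ⊆ C}. Closed sets containing A: {delta, echo, foxtrot, golf, hotel}.
Intersecting these: cl(A) = {delta, echo, foxtrot, golf, hotel}.
∂A = cl(A) ∖ int(A) = {delta, echo, foxtrot, golf, hotel} ∖ {echo, foxtrot, hotel} = {delta, golf}.


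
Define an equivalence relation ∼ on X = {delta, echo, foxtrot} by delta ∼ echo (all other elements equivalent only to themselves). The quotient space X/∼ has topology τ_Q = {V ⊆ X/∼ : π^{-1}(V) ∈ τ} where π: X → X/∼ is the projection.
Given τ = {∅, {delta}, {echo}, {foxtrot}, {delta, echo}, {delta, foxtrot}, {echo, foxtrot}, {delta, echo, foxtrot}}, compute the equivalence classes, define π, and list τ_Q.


X/∼ = {[delta=echo], [foxtrot]}; |τ_Q| = 4.

Equivalence classes: [delta=echo], [foxtrot].
Quotient map π: X → X/∼ sends delta ↦ [delta=echo], echo ↦ [delta=echo], foxtrot ↦ [foxtrot].
For each subset V ⊆ X/∼, compute π^{-1}(V) ⊆ X and check whether π^{-1}(V) ∈ τ. V is open in τ_Q iff π^{-1}(V) ∈ τ.
  V = {}: π^{-1}(V) = ∅ ∈ τ ✓.
  V = {[delta=echo]}: π^{-1}(V) = {delta, echo} ∈ τ ✓.
  V = {[foxtrot]}: π^{-1}(V) = {foxtrot} ∈ τ ✓.
  V = {[delta=echo], [foxtrot]}: π^{-1}(V) = {delta, echo, foxtrot} ∈ τ ✓.
Open sets in the quotient: τ_Q = {{}, {[delta=echo]}, {[foxtrot]}, {[delta=echo], [foxtrot]}} (4 elements).


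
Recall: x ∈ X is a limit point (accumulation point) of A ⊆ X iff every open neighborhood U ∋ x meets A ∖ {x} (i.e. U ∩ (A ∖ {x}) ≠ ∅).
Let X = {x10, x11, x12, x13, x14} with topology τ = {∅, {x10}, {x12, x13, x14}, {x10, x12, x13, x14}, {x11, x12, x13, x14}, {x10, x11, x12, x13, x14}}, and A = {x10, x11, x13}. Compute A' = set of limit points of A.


A' = {x11, x12, x14}

For each x ∈ X, list the open sets U ∈ τ with x ∈ U, then check whether U ∩ (A ∖ {x}) ≠ ∅ for every such U.
  x = x10: open {x10} ∋ x has {x10} ∩ (A ∖ {x10}) = ∅, so x is NOT a limit point.
  x = x11: opens ∋ x are {x11, x12, x13, x14}, {x10, x11, x12, x13, x14}; each meets A ∖ {x11}, so x IS a limit point.
  x = x12: opens ∋ x are {x12, x13, x14}, {x10, x12, x13, x14}, {x11, x12, x13, x14}, {x10, x11, x12, x13, x14}; each meets A ∖ {x12}, so x IS a limit point.
  x = x13: open {x12, x13, x14} ∋ x has {x12, x13, x14} ∩ (A ∖ {x13}) = ∅, so x is NOT a limit point.
  x = x14: opens ∋ x are {x12, x13, x14}, {x10, x12, x13, x14}, {x11, x12, x13, x14}, {x10, x11, x12, x13, x14}; each meets A ∖ {x14}, so x IS a limit point.
Collecting: A' = {x11, x12, x14}.


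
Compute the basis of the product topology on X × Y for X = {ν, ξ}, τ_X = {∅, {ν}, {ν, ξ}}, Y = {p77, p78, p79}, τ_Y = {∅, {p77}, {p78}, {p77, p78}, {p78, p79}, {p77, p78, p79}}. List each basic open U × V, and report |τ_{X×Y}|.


Basis B = {∅ × ∅, {ν} × {p77}, {ν} × {p78}, {ν} × {p77, p78}, {ν, ξ} × {p77}, {ν} × {p78, p79}, {ν, ξ} × {p78}, {ν} × {p77, p78, p79}, {ν, ξ} × {p77, p78}, {ν, ξ} × {p78, p79}, {ν, ξ} × {p77, p78, p79}}; |τ_{X×Y}| = 18.

Enumerate products U × V with U ∈ τ_X, V ∈ τ_Y (deduplicated):
  ∅ × ∅ = {} (∅)
  {ν} × {p77} = {(ν,p77)}
  {ν} × {p78} = {(ν,p78)}
  {ν} × {p77, p78} = {(ν,p77), (ν,p78)}
  {ν, ξ} × {p77} = {(ν,p77), (ξ,p77)}
  {ν} × {p78, p79} = {(ν,p78), (ν,p79)}
  {ν, ξ} × {p78} = {(ν,p78), (ξ,p78)}
  {ν} × {p77, p78, p79} = {(ν,p77), (ν,p78), (ν,p79)}
  {ν, ξ} × {p77, p78} = {(ν,p77), (ν,p78), (ξ,p77), (ξ,p78)}
  {ν, ξ} × {p78, p79} = {(ν,p78), (ν,p79), (ξ,p78), (ξ,p79)}
  {ν, ξ} × {p77, p78, p79} = {(ν,p77), (ν,p78), (ν,p79), (ξ,p77), (ξ,p78), (ξ,p79)}
These 11 distinct sets form the basis B.
Close under arbitrary unions to get τ_{X×Y}; counting gives |τ_{X×Y}| = 18.


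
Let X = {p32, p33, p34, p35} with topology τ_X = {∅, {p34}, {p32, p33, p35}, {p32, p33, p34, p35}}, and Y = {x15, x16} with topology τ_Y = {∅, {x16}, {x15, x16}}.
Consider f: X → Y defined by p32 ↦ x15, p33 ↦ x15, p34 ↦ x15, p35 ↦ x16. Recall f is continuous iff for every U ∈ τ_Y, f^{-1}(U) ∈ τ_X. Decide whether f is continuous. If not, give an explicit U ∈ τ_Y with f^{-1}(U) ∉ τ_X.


f is NOT continuous.

Compute f^{-1}(U) for each U ∈ τ_Y:
  U = ∅: f^{-1}(U) = ∅ ∈ τ_X ✓.
  U = {x16}: f^{-1}(U) = {p35} ∉ τ_X ✗.
  U = {x15, x16}: f^{-1}(U) = {p32, p33, p34, p35} ∈ τ_X ✓.
Found U = {x16} with f^{-1}(U) = {p35} not in τ_X. Therefore f is NOT continuous.


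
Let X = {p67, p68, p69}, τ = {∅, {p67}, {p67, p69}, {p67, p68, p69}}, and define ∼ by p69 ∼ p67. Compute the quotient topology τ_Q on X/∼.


X/∼ = {[p67=p69], [p68]}; |τ_Q| = 3.

Equivalence classes: [p67=p69], [p68].
Quotient map π: X → X/∼ sends p67 ↦ [p67=p69], p68 ↦ [p68], p69 ↦ [p67=p69].
For each subset V ⊆ X/∼, compute π^{-1}(V) ⊆ X and check whether π^{-1}(V) ∈ τ. V is open in τ_Q iff π^{-1}(V) ∈ τ.
  V = {}: π^{-1}(V) = ∅ ∈ τ ✓.
  V = {[p67=p69]}: π^{-1}(V) = {p67, p69} ∈ τ ✓.
  V = {[p68]}: π^{-1}(V) = {p68} ∉ τ ✗.
  V = {[p67=p69], [p68]}: π^{-1}(V) = {p67, p68, p69} ∈ τ ✓.
Open sets in the quotient: τ_Q = {{}, {[p67=p69]}, {[p67=p69], [p68]}} (3 elements).


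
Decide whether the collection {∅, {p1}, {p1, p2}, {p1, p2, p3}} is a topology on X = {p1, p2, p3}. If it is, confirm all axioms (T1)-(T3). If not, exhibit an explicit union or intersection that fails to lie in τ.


τ IS a topology on X.

Axiom (T1): ∅ ∈ τ? Yes; X ∈ τ? Yes.
Axiom (T2/T3): check pairwise unions and intersections of members of τ.
All pairwise intersections and unions checked — each lies in τ. Therefore τ satisfies (T1), (T2), (T3): it IS a topology on X.


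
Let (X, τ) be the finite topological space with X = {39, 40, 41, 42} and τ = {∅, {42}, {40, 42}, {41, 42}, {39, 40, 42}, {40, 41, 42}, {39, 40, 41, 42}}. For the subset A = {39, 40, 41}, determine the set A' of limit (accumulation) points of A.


A' = {39}

For each x ∈ X, list the open sets U ∈ τ with x ∈ U, then check whether U ∩ (A ∖ {x}) ≠ ∅ for every such U.
  x = 39: opens ∋ x are {39, 40, 42}, {39, 40, 41, 42}; each meets A ∖ {39}, so x IS a limit point.
  x = 40: open {40, 42} ∋ x has {40, 42} ∩ (A ∖ {40}) = ∅, so x is NOT a limit point.
  x = 41: open {41, 42} ∋ x has {41, 42} ∩ (A ∖ {41}) = ∅, so x is NOT a limit point.
  x = 42: open {42} ∋ x has {42} ∩ (A ∖ {42}) = ∅, so x is NOT a limit point.
Collecting: A' = {39}.


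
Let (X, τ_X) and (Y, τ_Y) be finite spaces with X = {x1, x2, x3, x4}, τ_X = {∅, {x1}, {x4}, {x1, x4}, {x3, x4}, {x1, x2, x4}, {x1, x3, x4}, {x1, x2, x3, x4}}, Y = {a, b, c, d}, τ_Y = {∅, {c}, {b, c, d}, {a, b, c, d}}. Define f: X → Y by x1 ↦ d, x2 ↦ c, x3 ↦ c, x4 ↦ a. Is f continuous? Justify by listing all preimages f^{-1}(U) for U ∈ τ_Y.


f is NOT continuous.

Compute f^{-1}(U) for each U ∈ τ_Y:
  U = ∅: f^{-1}(U) = ∅ ∈ τ_X ✓.
  U = {c}: f^{-1}(U) = {x2, x3} ∉ τ_X ✗.
  U = {b, c, d}: f^{-1}(U) = {x1, x2, x3} ∉ τ_X ✗.
  U = {a, b, c, d}: f^{-1}(U) = {x1, x2, x3, x4} ∈ τ_X ✓.
Found U = {c} with f^{-1}(U) = {x2, x3} not in τ_X. Therefore f is NOT continuous.


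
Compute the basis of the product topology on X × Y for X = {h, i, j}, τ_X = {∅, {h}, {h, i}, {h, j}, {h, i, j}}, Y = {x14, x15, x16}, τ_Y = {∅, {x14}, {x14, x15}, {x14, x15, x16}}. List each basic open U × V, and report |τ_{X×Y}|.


Basis B = {∅ × ∅, {h} × {x14}, {h} × {x14, x15}, {h, i} × {x14}, {h, j} × {x14}, {h} × {x14, x15, x16}, {h, i, j} × {x14}, {h, i} × {x14, x15}, {h, j} × {x14, x15}, {h, i} × {x14, x15, x16}, {h, j} × {x14, x15, x16}, {h, i, j} × {x14, x15}, {h, i, j} × {x14, x15, x16}}; |τ_{X×Y}| = 30.

Enumerate products U × V with U ∈ τ_X, V ∈ τ_Y (deduplicated):
  ∅ × ∅ = {} (∅)
  {h} × {x14} = {(h,x14)}
  {h} × {x14, x15} = {(h,x14), (h,x15)}
  {h, i} × {x14} = {(h,x14), (i,x14)}
  {h, j} × {x14} = {(h,x14), (j,x14)}
  {h} × {x14, x15, x16} = {(h,x14), (h,x15), (h,x16)}
  {h, i, j} × {x14} = {(h,x14), (i,x14), (j,x14)}
  {h, i} × {x14, x15} = {(h,x14), (h,x15), (i,x14), (i,x15)}
  {h, j} × {x14, x15} = {(h,x14), (h,x15), (j,x14), (j,x15)}
  {h, i} × {x14, x15, x16} = {(h,x14), (h,x15), (h,x16), (i,x14), (i,x15), (i,x16)}
  {h, j} × {x14, x15, x16} = {(h,x14), (h,x15), (h,x16), (j,x14), (j,x15), (j,x16)}
  {h, i, j} × {x14, x15} = {(h,x14), (h,x15), (i,x14), (i,x15), (j,x14), (j,x15)}
  {h, i, j} × {x14, x15, x16} = {(h,x14), (h,x15), (h,x16), (i,x14), (i,x15), (i,x16), (j,x14), (j,x15), (j,x16)}
These 13 distinct sets form the basis B.
Close under arbitrary unions to get τ_{X×Y}; counting gives |τ_{X×Y}| = 30.


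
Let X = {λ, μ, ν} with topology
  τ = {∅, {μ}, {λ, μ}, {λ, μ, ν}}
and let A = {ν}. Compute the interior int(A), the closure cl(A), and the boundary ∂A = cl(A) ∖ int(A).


int(A) = ∅, cl(A) = {ν}, ∂A = {ν}.

Closed sets in (X, τ) are complements of opens:
  closed(X, τ) = {∅, {ν}, {λ, ν}, {λ, μ, ν}}.
int(A) = ⋃ {U ∈ τ : U ⊆ A}. Opens contained in A: ∅.
Taking the union of these: int(A) = ∅.
cl(A) = ⋂ {C closed : A ⊆ C}. Closed sets containing A: {ν}, {λ, ν}, {λ, μ, ν}.
Intersecting these: cl(A) = {ν}.
∂A = cl(A) ∖ int(A) = {ν} ∖ ∅ = {ν}.


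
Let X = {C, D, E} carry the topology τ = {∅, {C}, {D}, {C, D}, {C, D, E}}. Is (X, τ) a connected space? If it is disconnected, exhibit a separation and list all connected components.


(X, τ) is connected.

Find clopen sets (U ∈ τ with X ∖ U ∈ τ):
  U = ∅, X ∖ U = {C, D, E} — both open, so U is clopen.
  U = {C, D, E}, X ∖ U = ∅ — both open, so U is clopen.
Only trivial clopens (∅ and X) exist, so (X, τ) is connected.
Compute connected components by grouping points that agree on all clopens:
  component: {C, D, E}


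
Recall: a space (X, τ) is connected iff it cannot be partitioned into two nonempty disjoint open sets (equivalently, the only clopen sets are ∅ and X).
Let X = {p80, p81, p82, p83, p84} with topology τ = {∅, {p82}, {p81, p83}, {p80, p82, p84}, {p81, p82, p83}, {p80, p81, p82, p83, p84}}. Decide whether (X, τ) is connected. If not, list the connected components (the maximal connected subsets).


(X, τ) is disconnected; components = [{p81, p83}, {p80, p82, p84}].

Find clopen sets (U ∈ τ with X ∖ U ∈ τ):
  U = ∅, X ∖ U = {p80, p81, p82, p83, p84} — both open, so U is clopen.
  U = {p81, p83}, X ∖ U = {p80, p82, p84} — both open, so U is clopen.
  U = {p80, p82, p84}, X ∖ U = {p81, p83} — both open, so U is clopen.
  U = {p80, p81, p82, p83, p84}, X ∖ U = ∅ — both open, so U is clopen.
Nontrivial clopen(s) exist: e.g. {p81, p83}. So (X, τ) is disconnected.
Compute connected components by grouping points that agree on all clopens:
  component: {p81, p83}
  component: {p80, p82, p84}


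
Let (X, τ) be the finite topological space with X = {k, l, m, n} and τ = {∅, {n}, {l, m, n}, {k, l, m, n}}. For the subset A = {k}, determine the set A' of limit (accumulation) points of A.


A' = ∅

For each x ∈ X, list the open sets U ∈ τ with x ∈ U, then check whether U ∩ (A ∖ {x}) ≠ ∅ for every such U.
  x = k: open {k, l, m, n} ∋ x has {k, l, m, n} ∩ (A ∖ {k}) = ∅, so x is NOT a limit point.
  x = l: open {l, m, n} ∋ x has {l, m, n} ∩ (A ∖ {l}) = ∅, so x is NOT a limit point.
  x = m: open {l, m, n} ∋ x has {l, m, n} ∩ (A ∖ {m}) = ∅, so x is NOT a limit point.
  x = n: open {n} ∋ x has {n} ∩ (A ∖ {n}) = ∅, so x is NOT a limit point.
Collecting: A' = ∅.


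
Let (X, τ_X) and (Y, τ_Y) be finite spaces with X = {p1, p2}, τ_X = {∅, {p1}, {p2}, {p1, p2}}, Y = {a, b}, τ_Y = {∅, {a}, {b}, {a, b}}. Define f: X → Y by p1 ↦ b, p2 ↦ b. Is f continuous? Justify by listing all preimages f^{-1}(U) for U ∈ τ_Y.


f IS continuous.

Compute f^{-1}(U) for each U ∈ τ_Y:
  U = ∅: f^{-1}(U) = ∅ ∈ τ_X ✓.
  U = {a}: f^{-1}(U) = ∅ ∈ τ_X ✓.
  U = {b}: f^{-1}(U) = {p1, p2} ∈ τ_X ✓.
  U = {a, b}: f^{-1}(U) = {p1, p2} ∈ τ_X ✓.
Every preimage lies in τ_X, so f IS continuous.


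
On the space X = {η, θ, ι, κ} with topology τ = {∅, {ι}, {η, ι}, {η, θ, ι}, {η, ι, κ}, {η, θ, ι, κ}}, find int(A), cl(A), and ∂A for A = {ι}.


int(A) = {ι}, cl(A) = {η, θ, ι, κ}, ∂A = {η, θ, κ}.

Closed sets in (X, τ) are complements of opens:
  closed(X, τ) = {∅, {θ}, {κ}, {θ, κ}, {η, θ, κ}, {η, θ, ι, κ}}.
int(A) = ⋃ {U ∈ τ : U ⊆ A}. Opens contained in A: ∅, {ι}.
Taking the union of these: int(A) = {ι}.
cl(A) = ⋂ {C closed : A ⊆ C}. Closed sets containing A: {η, θ, ι, κ}.
Intersecting these: cl(A) = {η, θ, ι, κ}.
∂A = cl(A) ∖ int(A) = {η, θ, ι, κ} ∖ {ι} = {η, θ, κ}.


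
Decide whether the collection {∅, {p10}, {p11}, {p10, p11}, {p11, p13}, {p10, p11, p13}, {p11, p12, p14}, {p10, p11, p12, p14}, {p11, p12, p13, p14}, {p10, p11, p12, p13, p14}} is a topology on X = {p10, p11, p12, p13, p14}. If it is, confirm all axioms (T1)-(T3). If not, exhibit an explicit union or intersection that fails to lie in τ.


τ IS a topology on X.

Axiom (T1): ∅ ∈ τ? Yes; X ∈ τ? Yes.
Axiom (T2/T3): check pairwise unions and intersections of members of τ.
All pairwise intersections and unions checked — each lies in τ. Therefore τ satisfies (T1), (T2), (T3): it IS a topology on X.


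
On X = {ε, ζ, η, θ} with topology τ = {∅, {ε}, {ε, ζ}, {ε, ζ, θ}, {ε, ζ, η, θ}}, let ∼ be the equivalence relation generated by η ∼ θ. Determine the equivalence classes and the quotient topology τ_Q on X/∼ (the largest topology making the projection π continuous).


X/∼ = {[ε], [ζ], [η=θ]}; |τ_Q| = 4.

Equivalence classes: [ε], [ζ], [η=θ].
Quotient map π: X → X/∼ sends ε ↦ [ε], ζ ↦ [ζ], η ↦ [η=θ], θ ↦ [η=θ].
For each subset V ⊆ X/∼, compute π^{-1}(V) ⊆ X and check whether π^{-1}(V) ∈ τ. V is open in τ_Q iff π^{-1}(V) ∈ τ.
  V = {}: π^{-1}(V) = ∅ ∈ τ ✓.
  V = {[ε]}: π^{-1}(V) = {ε} ∈ τ ✓.
  V = {[ζ]}: π^{-1}(V) = {ζ} ∉ τ ✗.
  V = {[ε], [ζ]}: π^{-1}(V) = {ε, ζ} ∈ τ ✓.
  V = {[η=θ]}: π^{-1}(V) = {η, θ} ∉ τ ✗.
  V = {[ε], [η=θ]}: π^{-1}(V) = {ε, η, θ} ∉ τ ✗.
  V = {[ζ], [η=θ]}: π^{-1}(V) = {ζ, η, θ} ∉ τ ✗.
  V = {[ε], [ζ], [η=θ]}: π^{-1}(V) = {ε, ζ, η, θ} ∈ τ ✓.
Open sets in the quotient: τ_Q = {{}, {[ε]}, {[ε], [ζ]}, {[ε], [ζ], [η=θ]}} (4 elements).


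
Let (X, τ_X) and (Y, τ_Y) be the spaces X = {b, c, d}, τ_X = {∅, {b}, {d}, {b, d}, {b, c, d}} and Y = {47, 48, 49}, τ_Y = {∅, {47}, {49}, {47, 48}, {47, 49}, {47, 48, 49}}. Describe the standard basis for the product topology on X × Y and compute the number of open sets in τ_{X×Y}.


Basis B = {∅ × ∅, {b} × {47}, {b} × {49}, {d} × {47}, {d} × {49}, {b} × {47, 48}, {b} × {47, 49}, {b, d} × {47}, {b, d} × {49}, {d} × {47, 48}, {d} × {47, 49}, {b} × {47, 48, 49}, {b, c, d} × {47}, {b, c, d} × {49}, {d} × {47, 48, 49}, {b, d} × {47, 48}, {b, d} × {47, 49}, {b, d} × {47, 48, 49}, {b, c, d} × {47, 48}, {b, c, d} × {47, 49}, {b, c, d} × {47, 48, 49}}; |τ_{X×Y}| = 70.

Enumerate products U × V with U ∈ τ_X, V ∈ τ_Y (deduplicated):
  ∅ × ∅ = {} (∅)
  {b} × {47} = {(b,47)}
  {b} × {49} = {(b,49)}
  {d} × {47} = {(d,47)}
  {d} × {49} = {(d,49)}
  {b} × {47, 48} = {(b,47), (b,48)}
  {b} × {47, 49} = {(b,47), (b,49)}
  {b, d} × {47} = {(b,47), (d,47)}
  {b, d} × {49} = {(b,49), (d,49)}
  {d} × {47, 48} = {(d,47), (d,48)}
  {d} × {47, 49} = {(d,47), (d,49)}
  {b} × {47, 48, 49} = {(b,47), (b,48), (b,49)}
  {b, c, d} × {47} = {(b,47), (c,47), (d,47)}
  {b, c, d} × {49} = {(b,49), (c,49), (d,49)}
  {d} × {47, 48, 49} = {(d,47), (d,48), (d,49)}
  {b, d} × {47, 48} = {(b,47), (b,48), (d,47), (d,48)}
  {b, d} × {47, 49} = {(b,47), (b,49), (d,47), (d,49)}
  {b, d} × {47, 48, 49} = {(b,47), (b,48), (b,49), (d,47), (d,48), (d,49)}
  {b, c, d} × {47, 48} = {(b,47), (b,48), (c,47), (c,48), (d,47), (d,48)}
  {b, c, d} × {47, 49} = {(b,47), (b,49), (c,47), (c,49), (d,47), (d,49)}
  {b, c, d} × {47, 48, 49} = {(b,47), (b,48), (b,49), (c,47), (c,48), (c,49), (d,47), (d,48), (d,49)}
These 21 distinct sets form the basis B.
Close under arbitrary unions to get τ_{X×Y}; counting gives |τ_{X×Y}| = 70.


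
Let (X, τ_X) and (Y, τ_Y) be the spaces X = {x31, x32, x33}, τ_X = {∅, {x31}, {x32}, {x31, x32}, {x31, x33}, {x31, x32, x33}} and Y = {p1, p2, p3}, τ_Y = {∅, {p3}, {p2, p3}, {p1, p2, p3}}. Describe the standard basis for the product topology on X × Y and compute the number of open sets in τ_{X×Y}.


Basis B = {∅ × ∅, {x31} × {p3}, {x32} × {p3}, {x31} × {p2, p3}, {x31, x32} × {p3}, {x31, x33} × {p3}, {x32} × {p2, p3}, {x31} × {p1, p2, p3}, {x31, x32, x33} × {p3}, {x32} × {p1, p2, p3}, {x31, x32} × {p2, p3}, {x31, x33} × {p2, p3}, {x31, x32} × {p1, p2, p3}, {x31, x33} × {p1, p2, p3}, {x31, x32, x33} × {p2, p3}, {x31, x32, x33} × {p1, p2, p3}}; |τ_{X×Y}| = 40.

Enumerate products U × V with U ∈ τ_X, V ∈ τ_Y (deduplicated):
  ∅ × ∅ = {} (∅)
  {x31} × {p3} = {(x31,p3)}
  {x32} × {p3} = {(x32,p3)}
  {x31} × {p2, p3} = {(x31,p2), (x31,p3)}
  {x31, x32} × {p3} = {(x31,p3), (x32,p3)}
  {x31, x33} × {p3} = {(x31,p3), (x33,p3)}
  {x32} × {p2, p3} = {(x32,p2), (x32,p3)}
  {x31} × {p1, p2, p3} = {(x31,p1), (x31,p2), (x31,p3)}
  {x31, x32, x33} × {p3} = {(x31,p3), (x32,p3), (x33,p3)}
  {x32} × {p1, p2, p3} = {(x32,p1), (x32,p2), (x32,p3)}
  {x31, x32} × {p2, p3} = {(x31,p2), (x31,p3), (x32,p2), (x32,p3)}
  {x31, x33} × {p2, p3} = {(x31,p2), (x31,p3), (x33,p2), (x33,p3)}
  {x31, x32} × {p1, p2, p3} = {(x31,p1), (x31,p2), (x31,p3), (x32,p1), (x32,p2), (x32,p3)}
  {x31, x33} × {p1, p2, p3} = {(x31,p1), (x31,p2), (x31,p3), (x33,p1), (x33,p2), (x33,p3)}
  {x31, x32, x33} × {p2, p3} = {(x31,p2), (x31,p3), (x32,p2), (x32,p3), (x33,p2), (x33,p3)}
  {x31, x32, x33} × {p1, p2, p3} = {(x31,p1), (x31,p2), (x31,p3), (x32,p1), (x32,p2), (x32,p3), (x33,p1), (x33,p2), (x33,p3)}
These 16 distinct sets form the basis B.
Close under arbitrary unions to get τ_{X×Y}; counting gives |τ_{X×Y}| = 40.


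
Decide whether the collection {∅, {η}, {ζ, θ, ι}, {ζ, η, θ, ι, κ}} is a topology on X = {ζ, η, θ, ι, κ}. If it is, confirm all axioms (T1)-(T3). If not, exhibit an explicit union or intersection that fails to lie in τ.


τ is NOT a topology on X.

Axiom (T1): ∅ ∈ τ? Yes; X ∈ τ? Yes.
Axiom (T2/T3): check pairwise unions and intersections of members of τ.
Counterexample for (T2): {η} ∪ {ζ, θ, ι} = {ζ, η, θ, ι} ∉ τ. Therefore τ is NOT a topology.


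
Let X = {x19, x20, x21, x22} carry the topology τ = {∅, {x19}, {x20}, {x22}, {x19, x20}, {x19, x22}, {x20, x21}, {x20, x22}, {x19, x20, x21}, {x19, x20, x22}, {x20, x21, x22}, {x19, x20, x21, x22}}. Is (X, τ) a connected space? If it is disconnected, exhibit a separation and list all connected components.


(X, τ) is disconnected; components = [{x19}, {x22}, {x20, x21}].

Find clopen sets (U ∈ τ with X ∖ U ∈ τ):
  U = ∅, X ∖ U = {x19, x20, x21, x22} — both open, so U is clopen.
  U = {x19}, X ∖ U = {x20, x21, x22} — both open, so U is clopen.
  U = {x22}, X ∖ U = {x19, x20, x21} — both open, so U is clopen.
  U = {x19, x22}, X ∖ U = {x20, x21} — both open, so U is clopen.
  U = {x20, x21}, X ∖ U = {x19, x22} — both open, so U is clopen.
  U = {x19, x20, x21}, X ∖ U = {x22} — both open, so U is clopen.
  U = {x20, x21, x22}, X ∖ U = {x19} — both open, so U is clopen.
  U = {x19, x20, x21, x22}, X ∖ U = ∅ — both open, so U is clopen.
Nontrivial clopen(s) exist: e.g. {x22}. So (X, τ) is disconnected.
Compute connected components by grouping points that agree on all clopens:
  component: {x19}
  component: {x22}
  component: {x20, x21}


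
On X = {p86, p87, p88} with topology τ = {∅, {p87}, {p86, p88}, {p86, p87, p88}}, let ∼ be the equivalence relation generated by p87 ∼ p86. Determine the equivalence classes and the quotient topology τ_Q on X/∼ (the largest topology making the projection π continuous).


X/∼ = {[p86=p87], [p88]}; |τ_Q| = 2.

Equivalence classes: [p86=p87], [p88].
Quotient map π: X → X/∼ sends p86 ↦ [p86=p87], p87 ↦ [p86=p87], p88 ↦ [p88].
For each subset V ⊆ X/∼, compute π^{-1}(V) ⊆ X and check whether π^{-1}(V) ∈ τ. V is open in τ_Q iff π^{-1}(V) ∈ τ.
  V = {}: π^{-1}(V) = ∅ ∈ τ ✓.
  V = {[p86=p87]}: π^{-1}(V) = {p86, p87} ∉ τ ✗.
  V = {[p88]}: π^{-1}(V) = {p88} ∉ τ ✗.
  V = {[p86=p87], [p88]}: π^{-1}(V) = {p86, p87, p88} ∈ τ ✓.
Open sets in the quotient: τ_Q = {{}, {[p86=p87], [p88]}} (2 elements).


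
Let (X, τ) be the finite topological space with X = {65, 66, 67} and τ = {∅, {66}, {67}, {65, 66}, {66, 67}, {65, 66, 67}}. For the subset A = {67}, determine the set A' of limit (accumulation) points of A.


A' = ∅

For each x ∈ X, list the open sets U ∈ τ with x ∈ U, then check whether U ∩ (A ∖ {x}) ≠ ∅ for every such U.
  x = 65: open {65, 66} ∋ x has {65, 66} ∩ (A ∖ {65}) = ∅, so x is NOT a limit point.
  x = 66: open {66} ∋ x has {66} ∩ (A ∖ {66}) = ∅, so x is NOT a limit point.
  x = 67: open {67} ∋ x has {67} ∩ (A ∖ {67}) = ∅, so x is NOT a limit point.
Collecting: A' = ∅.
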